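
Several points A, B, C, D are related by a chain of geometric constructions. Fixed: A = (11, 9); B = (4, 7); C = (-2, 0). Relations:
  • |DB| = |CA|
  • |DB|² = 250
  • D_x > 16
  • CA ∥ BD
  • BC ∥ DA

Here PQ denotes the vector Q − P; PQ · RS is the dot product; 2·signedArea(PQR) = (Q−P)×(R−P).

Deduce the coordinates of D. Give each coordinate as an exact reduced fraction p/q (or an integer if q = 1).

1. D_x = 17  [BC ∥ DA ∩ CA ∥ BD]
2. D_y = 16  [BC ∥ DA ∩ CA ∥ BD]
   → D = (17, 16)

D = (17, 16)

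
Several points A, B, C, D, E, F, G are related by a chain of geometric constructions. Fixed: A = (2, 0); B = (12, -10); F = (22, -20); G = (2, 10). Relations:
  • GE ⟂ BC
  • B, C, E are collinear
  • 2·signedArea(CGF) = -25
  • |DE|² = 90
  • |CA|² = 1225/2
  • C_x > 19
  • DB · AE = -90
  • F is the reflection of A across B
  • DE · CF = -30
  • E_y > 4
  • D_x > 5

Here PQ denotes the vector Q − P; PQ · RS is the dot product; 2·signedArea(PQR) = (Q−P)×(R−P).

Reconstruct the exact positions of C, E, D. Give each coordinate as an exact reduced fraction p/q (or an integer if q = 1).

C = (39/2, -35/2)
D = (6, 2)
E = (-3, 5)

1. C_x = 39/2  [line 30·x + 20·y + -235 = 0 ∩ |CA|² = 1225/2]
2. C_y = -35/2  [line 30·x + 20·y + -235 = 0 ∩ |CA|² = 1225/2]
   → C = (39/2, -35/2)
3. E_x = -3  [B, C, E are collinear ∩ GE ⟂ BC]
4. E_y = 5  [B, C, E are collinear ∩ GE ⟂ BC]
   → E = (-3, 5)
5. D_x = 6  [line -5/2·x + 5/2·y + 10 = 0 ∩ |DE|² = 90]
6. D_y = 2  [line -5/2·x + 5/2·y + 10 = 0 ∩ |DE|² = 90]
   → D = (6, 2)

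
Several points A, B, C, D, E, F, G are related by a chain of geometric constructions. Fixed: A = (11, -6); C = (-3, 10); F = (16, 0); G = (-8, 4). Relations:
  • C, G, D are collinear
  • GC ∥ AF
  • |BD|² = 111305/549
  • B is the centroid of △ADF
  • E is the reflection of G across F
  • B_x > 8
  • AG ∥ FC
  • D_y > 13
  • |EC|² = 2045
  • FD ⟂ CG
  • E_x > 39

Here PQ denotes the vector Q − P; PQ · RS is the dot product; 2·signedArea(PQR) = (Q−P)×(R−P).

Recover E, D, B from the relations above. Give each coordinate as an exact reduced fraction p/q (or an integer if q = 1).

1. E_x = 40  [E is the reflection of G across F]
2. E_y = -4  [E is the reflection of G across F]
   → E = (40, -4)
3. D_x = -8/61  [C, G, D are collinear ∩ FD ⟂ CG]
4. D_y = 820/61  [C, G, D are collinear ∩ FD ⟂ CG]
   → D = (-8/61, 820/61)
5. B_x = 1639/183  [B is the centroid of △ADF]
6. B_y = 454/183  [B is the centroid of △ADF]
   → B = (1639/183, 454/183)

B = (1639/183, 454/183)
D = (-8/61, 820/61)
E = (40, -4)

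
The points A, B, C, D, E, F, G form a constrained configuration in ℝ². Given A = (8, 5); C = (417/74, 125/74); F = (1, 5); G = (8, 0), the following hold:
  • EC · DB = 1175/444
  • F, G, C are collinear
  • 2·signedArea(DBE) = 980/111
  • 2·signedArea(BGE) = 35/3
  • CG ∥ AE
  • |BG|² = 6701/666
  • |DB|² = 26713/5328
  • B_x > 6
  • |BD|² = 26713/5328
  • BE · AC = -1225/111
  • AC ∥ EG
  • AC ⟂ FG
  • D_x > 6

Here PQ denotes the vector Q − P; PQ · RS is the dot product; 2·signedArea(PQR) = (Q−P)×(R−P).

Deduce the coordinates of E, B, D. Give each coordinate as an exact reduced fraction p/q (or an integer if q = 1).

B = (1433/222, 205/74)
D = (25/4, 5)
E = (767/74, 245/74)

1. E_x = 767/74  [AC ∥ EG ∩ CG ∥ AE]
2. E_y = 245/74  [AC ∥ EG ∩ CG ∥ AE]
   → E = (767/74, 245/74)
3. B_x = 1433/222  [BE · AC = -1225/111 ∩ 2·signedArea(BGE) = 35/3]
4. B_y = 205/74  [BE · AC = -1225/111 ∩ 2·signedArea(BGE) = 35/3]
   → B = (1433/222, 205/74)
5. D_x = 25/4  [2·signedArea(DBE) = 980/111 ∩ EC · DB = 1175/444]
6. D_y = 5  [2·signedArea(DBE) = 980/111 ∩ EC · DB = 1175/444]
   → D = (25/4, 5)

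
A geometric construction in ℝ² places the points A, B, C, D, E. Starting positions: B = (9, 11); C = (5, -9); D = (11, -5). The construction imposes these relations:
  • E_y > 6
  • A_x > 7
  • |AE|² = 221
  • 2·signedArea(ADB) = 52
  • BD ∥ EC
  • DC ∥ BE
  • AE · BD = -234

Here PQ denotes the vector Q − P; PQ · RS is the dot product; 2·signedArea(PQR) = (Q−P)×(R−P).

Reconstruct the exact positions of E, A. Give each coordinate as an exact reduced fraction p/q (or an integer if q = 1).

1. E_x = 3  [BD ∥ EC ∩ DC ∥ BE]
2. E_y = 7  [BD ∥ EC ∩ DC ∥ BE]
   → E = (3, 7)
3. A_x = 8  [AE · BD = -234 ∩ 2·signedArea(ADB) = 52]
4. A_y = -7  [AE · BD = -234 ∩ 2·signedArea(ADB) = 52]
   → A = (8, -7)

A = (8, -7)
E = (3, 7)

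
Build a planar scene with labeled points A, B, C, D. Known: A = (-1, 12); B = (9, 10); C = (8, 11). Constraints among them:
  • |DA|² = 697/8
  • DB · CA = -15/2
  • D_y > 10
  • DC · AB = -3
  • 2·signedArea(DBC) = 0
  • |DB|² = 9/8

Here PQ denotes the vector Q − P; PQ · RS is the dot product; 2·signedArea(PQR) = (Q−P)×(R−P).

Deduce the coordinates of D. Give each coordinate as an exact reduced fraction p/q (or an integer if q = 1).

D = (33/4, 43/4)

1. D_x = 33/4  [2·signedArea(DBC) = 0 ∩ DC · AB = -3]
2. D_y = 43/4  [2·signedArea(DBC) = 0 ∩ DC · AB = -3]
   → D = (33/4, 43/4)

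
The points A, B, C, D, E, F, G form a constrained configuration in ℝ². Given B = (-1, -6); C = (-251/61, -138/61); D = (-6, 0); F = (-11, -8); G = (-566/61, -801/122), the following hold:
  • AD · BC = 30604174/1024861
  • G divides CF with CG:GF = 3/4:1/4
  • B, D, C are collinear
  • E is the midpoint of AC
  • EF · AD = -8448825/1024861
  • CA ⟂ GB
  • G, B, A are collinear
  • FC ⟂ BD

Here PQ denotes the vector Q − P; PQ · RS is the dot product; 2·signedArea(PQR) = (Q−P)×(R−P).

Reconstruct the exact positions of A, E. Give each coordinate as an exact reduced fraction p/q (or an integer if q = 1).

A = (-3941741/1024861, -6348438/1024861)
E = (-4079396/1024861, -4333488/1024861)

1. A_x = -3941741/1024861  [G, B, A are collinear ∩ CA ⟂ GB]
2. A_y = -6348438/1024861  [G, B, A are collinear ∩ CA ⟂ GB]
   → A = (-3941741/1024861, -6348438/1024861)
3. E_x = -4079396/1024861  [E is the midpoint of AC]
4. E_y = -4333488/1024861  [E is the midpoint of AC]
   → E = (-4079396/1024861, -4333488/1024861)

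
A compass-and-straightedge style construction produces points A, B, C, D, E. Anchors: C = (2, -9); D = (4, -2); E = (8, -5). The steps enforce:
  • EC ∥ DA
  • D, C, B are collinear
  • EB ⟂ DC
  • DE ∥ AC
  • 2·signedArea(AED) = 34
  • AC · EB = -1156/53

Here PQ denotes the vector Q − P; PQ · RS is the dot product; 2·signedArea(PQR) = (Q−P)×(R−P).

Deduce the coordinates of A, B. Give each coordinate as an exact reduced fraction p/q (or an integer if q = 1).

1. A_x = -2  [DE ∥ AC ∩ EC ∥ DA]
2. A_y = -6  [DE ∥ AC ∩ EC ∥ DA]
   → A = (-2, -6)
3. B_x = 186/53  [D, C, B are collinear ∩ EB ⟂ DC]
4. B_y = -197/53  [D, C, B are collinear ∩ EB ⟂ DC]
   → B = (186/53, -197/53)

A = (-2, -6)
B = (186/53, -197/53)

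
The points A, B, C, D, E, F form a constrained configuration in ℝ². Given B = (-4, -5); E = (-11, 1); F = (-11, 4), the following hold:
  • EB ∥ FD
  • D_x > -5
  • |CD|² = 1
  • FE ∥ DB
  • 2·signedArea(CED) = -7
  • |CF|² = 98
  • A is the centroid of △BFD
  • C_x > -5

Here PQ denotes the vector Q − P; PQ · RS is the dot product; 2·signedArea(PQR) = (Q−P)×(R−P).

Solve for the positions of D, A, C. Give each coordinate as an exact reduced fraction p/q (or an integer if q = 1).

A = (-19/3, -1)
C = (-4, -3)
D = (-4, -2)

1. D_x = -4  [FE ∥ DB ∩ EB ∥ FD]
2. D_y = -2  [FE ∥ DB ∩ EB ∥ FD]
   → D = (-4, -2)
3. A_x = -19/3  [A is the centroid of △BFD]
4. A_y = -1  [A is the centroid of △BFD]
   → A = (-19/3, -1)
5. C_x = -4  [line 3·x + 7·y + 33 = 0 ∩ |CF|² = 98]
6. C_y = -3  [line 3·x + 7·y + 33 = 0 ∩ |CF|² = 98]
   → C = (-4, -3)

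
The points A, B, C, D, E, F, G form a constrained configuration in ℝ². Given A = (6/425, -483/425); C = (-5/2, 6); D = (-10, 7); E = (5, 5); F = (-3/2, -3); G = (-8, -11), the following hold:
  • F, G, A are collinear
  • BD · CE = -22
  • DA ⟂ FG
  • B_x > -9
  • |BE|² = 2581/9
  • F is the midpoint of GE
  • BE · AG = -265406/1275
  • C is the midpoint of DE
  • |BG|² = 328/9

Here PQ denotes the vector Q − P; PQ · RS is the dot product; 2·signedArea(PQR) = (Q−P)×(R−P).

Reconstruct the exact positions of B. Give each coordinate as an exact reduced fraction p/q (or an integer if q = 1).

1. B_x = -26/3  [BD · CE = -22 ∩ BE · AG = -265406/1275]
2. B_y = -5  [BD · CE = -22 ∩ BE · AG = -265406/1275]
   → B = (-26/3, -5)

B = (-26/3, -5)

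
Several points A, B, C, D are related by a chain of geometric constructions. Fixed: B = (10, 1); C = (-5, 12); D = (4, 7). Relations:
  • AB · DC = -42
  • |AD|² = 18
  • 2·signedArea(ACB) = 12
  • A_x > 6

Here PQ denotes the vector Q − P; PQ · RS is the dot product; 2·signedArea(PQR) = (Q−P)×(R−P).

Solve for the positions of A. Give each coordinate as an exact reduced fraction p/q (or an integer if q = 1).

A = (7, 4)

1. A_x = 7  [AB · DC = -42 ∩ 2·signedArea(ACB) = 12]
2. A_y = 4  [AB · DC = -42 ∩ 2·signedArea(ACB) = 12]
   → A = (7, 4)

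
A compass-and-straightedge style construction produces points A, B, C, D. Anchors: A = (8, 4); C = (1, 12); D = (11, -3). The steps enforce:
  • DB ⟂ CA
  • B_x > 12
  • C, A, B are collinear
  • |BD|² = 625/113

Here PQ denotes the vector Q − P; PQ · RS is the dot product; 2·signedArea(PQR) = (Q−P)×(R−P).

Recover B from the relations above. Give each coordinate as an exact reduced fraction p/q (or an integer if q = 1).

B = (1443/113, -164/113)

1. B_x = 1443/113  [C, A, B are collinear ∩ DB ⟂ CA]
2. B_y = -164/113  [C, A, B are collinear ∩ DB ⟂ CA]
   → B = (1443/113, -164/113)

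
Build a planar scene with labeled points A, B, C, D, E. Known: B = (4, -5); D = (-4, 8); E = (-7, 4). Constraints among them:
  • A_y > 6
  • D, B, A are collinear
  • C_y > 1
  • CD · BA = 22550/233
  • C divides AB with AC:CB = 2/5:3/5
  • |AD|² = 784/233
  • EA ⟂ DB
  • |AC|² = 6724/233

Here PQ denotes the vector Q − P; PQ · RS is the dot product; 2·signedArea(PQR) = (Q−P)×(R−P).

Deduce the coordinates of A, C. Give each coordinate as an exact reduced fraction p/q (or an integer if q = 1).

1. A_x = -708/233  [D, B, A are collinear ∩ EA ⟂ DB]
2. A_y = 1500/233  [D, B, A are collinear ∩ EA ⟂ DB]
   → A = (-708/233, 1500/233)
3. C_x = -52/233  [C divides AB with AC:CB = 2/5:3/5]
4. C_y = 434/233  [C divides AB with AC:CB = 2/5:3/5]
   → C = (-52/233, 434/233)

A = (-708/233, 1500/233)
C = (-52/233, 434/233)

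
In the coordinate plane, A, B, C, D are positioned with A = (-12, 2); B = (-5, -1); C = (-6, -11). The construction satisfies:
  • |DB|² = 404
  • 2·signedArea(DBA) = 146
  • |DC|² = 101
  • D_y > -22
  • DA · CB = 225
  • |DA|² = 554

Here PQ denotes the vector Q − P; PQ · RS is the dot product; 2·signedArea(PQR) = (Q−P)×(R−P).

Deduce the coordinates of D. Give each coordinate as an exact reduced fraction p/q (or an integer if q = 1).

1. D_x = -7  [2·signedArea(DBA) = 146 ∩ DA · CB = 225]
2. D_y = -21  [2·signedArea(DBA) = 146 ∩ DA · CB = 225]
   → D = (-7, -21)

D = (-7, -21)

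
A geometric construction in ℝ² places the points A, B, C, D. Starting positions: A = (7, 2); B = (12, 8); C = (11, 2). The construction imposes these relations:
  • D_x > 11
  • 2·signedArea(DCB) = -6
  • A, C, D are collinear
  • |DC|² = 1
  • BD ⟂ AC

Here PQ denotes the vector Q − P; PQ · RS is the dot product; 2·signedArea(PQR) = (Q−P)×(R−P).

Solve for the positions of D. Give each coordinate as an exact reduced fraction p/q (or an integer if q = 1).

1. D_x = 12  [A, C, D are collinear ∩ BD ⟂ AC]
2. D_y = 2  [A, C, D are collinear ∩ BD ⟂ AC]
   → D = (12, 2)

D = (12, 2)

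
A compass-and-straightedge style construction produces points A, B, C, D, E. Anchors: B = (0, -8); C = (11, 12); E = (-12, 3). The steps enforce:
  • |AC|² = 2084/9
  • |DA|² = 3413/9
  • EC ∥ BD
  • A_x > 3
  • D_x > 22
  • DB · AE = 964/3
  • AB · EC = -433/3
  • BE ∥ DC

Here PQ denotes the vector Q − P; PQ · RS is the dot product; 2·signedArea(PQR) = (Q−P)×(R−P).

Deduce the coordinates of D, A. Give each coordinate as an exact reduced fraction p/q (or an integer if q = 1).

1. D_x = 23  [BE ∥ DC ∩ EC ∥ BD]
2. D_y = 1  [BE ∥ DC ∩ EC ∥ BD]
   → D = (23, 1)
3. A_x = 11/3  [line -23·x + -9·y + 217/3 = 0 ∩ |AC|² = 2084/9]
4. A_y = -4/3  [line -23·x + -9·y + 217/3 = 0 ∩ |AC|² = 2084/9]
   → A = (11/3, -4/3)

A = (11/3, -4/3)
D = (23, 1)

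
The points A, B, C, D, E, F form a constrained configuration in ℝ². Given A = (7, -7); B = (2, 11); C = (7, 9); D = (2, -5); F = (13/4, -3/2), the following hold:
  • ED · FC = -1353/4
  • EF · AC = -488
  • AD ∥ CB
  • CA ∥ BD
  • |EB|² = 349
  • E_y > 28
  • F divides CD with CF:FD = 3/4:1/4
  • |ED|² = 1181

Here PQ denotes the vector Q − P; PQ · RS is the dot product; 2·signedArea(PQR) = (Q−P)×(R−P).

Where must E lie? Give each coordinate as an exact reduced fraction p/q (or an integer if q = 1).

E = (-3, 29)

1. E_x = -3  [EF · AC = -488 ∩ ED · FC = -1353/4]
2. E_y = 29  [EF · AC = -488 ∩ ED · FC = -1353/4]
   → E = (-3, 29)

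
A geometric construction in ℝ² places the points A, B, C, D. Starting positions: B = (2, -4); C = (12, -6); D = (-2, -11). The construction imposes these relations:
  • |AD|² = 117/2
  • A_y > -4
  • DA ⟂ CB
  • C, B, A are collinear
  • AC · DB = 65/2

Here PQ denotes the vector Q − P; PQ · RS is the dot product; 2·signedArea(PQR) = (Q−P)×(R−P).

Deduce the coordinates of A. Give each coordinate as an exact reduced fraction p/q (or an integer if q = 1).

A = (-1/2, -7/2)

1. A_x = -1/2  [C, B, A are collinear ∩ DA ⟂ CB]
2. A_y = -7/2  [C, B, A are collinear ∩ DA ⟂ CB]
   → A = (-1/2, -7/2)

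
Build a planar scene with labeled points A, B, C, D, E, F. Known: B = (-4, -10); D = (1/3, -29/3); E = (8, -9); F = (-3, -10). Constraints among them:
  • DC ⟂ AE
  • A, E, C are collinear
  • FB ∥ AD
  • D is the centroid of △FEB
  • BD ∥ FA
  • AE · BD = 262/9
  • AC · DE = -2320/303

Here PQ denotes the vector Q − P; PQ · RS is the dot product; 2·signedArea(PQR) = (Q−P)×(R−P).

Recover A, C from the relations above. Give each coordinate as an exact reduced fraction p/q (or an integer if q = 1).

1. A_x = 4/3  [FB ∥ AD ∩ BD ∥ FA]
2. A_y = -29/3  [FB ∥ AD ∩ BD ∥ FA]
   → A = (4/3, -29/3)
3. C_x = 104/303  [A, E, C are collinear ∩ DC ⟂ AE]
4. C_y = -2959/303  [A, E, C are collinear ∩ DC ⟂ AE]
   → C = (104/303, -2959/303)

A = (4/3, -29/3)
C = (104/303, -2959/303)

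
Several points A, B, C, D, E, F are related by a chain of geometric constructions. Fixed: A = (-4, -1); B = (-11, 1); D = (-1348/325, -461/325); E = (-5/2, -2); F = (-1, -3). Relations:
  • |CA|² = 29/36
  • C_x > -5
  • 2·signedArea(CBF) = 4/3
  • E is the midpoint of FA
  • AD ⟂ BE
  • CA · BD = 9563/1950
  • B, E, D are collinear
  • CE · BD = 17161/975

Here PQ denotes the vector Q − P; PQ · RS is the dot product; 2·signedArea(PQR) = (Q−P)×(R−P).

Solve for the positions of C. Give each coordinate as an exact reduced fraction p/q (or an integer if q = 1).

C = (-29/6, -4/3)

1. C_x = -29/6  [CE · BD = 17161/975 ∩ 2·signedArea(CBF) = 4/3]
2. C_y = -4/3  [CE · BD = 17161/975 ∩ 2·signedArea(CBF) = 4/3]
   → C = (-29/6, -4/3)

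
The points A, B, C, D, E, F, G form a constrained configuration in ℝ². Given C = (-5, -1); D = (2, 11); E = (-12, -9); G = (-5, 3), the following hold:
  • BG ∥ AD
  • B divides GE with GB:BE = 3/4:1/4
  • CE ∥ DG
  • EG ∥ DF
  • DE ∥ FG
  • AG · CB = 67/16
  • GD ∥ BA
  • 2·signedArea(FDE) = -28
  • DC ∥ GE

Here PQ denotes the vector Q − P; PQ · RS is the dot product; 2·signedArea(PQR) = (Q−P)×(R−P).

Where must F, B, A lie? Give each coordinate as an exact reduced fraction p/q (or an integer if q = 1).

1. F_x = 9  [DE ∥ FG ∩ EG ∥ DF]
2. F_y = 23  [DE ∥ FG ∩ EG ∥ DF]
   → F = (9, 23)
3. B_x = -41/4  [B divides GE with GB:BE = 3/4:1/4]
4. B_y = -6  [B divides GE with GB:BE = 3/4:1/4]
   → B = (-41/4, -6)
5. A_x = -13/4  [BG ∥ AD ∩ GD ∥ BA]
6. A_y = 2  [BG ∥ AD ∩ GD ∥ BA]
   → A = (-13/4, 2)

A = (-13/4, 2)
B = (-41/4, -6)
F = (9, 23)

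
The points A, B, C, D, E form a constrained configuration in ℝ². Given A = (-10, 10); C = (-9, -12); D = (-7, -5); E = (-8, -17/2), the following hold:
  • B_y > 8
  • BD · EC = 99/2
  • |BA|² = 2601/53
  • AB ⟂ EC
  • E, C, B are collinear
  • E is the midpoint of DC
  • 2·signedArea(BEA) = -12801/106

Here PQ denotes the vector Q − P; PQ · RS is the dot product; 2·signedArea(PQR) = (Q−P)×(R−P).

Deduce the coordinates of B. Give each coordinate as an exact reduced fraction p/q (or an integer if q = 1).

B = (-173/53, 428/53)

1. B_x = -173/53  [E, C, B are collinear ∩ AB ⟂ EC]
2. B_y = 428/53  [E, C, B are collinear ∩ AB ⟂ EC]
   → B = (-173/53, 428/53)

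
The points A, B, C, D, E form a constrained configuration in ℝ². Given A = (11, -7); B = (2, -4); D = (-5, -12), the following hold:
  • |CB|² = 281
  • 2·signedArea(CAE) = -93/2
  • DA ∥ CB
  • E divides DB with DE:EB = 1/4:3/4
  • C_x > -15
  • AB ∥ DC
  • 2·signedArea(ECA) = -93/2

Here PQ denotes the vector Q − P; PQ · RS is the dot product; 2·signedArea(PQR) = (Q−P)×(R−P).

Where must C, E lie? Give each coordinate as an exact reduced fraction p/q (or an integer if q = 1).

1. C_x = -14  [DA ∥ CB ∩ AB ∥ DC]
2. C_y = -9  [DA ∥ CB ∩ AB ∥ DC]
   → C = (-14, -9)
3. E_x = -13/4  [E divides DB with DE:EB = 1/4:3/4]
4. E_y = -10  [E divides DB with DE:EB = 1/4:3/4]
   → E = (-13/4, -10)

C = (-14, -9)
E = (-13/4, -10)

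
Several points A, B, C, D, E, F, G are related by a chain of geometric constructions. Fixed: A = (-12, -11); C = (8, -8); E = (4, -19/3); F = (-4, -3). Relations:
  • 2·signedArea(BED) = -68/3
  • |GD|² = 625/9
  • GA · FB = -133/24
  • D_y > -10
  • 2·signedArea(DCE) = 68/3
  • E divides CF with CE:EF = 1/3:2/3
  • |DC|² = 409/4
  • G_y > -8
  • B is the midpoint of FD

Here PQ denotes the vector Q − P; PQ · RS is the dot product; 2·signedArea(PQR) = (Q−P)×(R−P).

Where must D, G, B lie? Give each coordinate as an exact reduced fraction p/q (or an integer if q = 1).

1. D_x = -2  [line -5/3·x + -4·y + -124/3 = 0 ∩ |DC|² = 409/4]
2. D_y = -19/2  [line -5/3·x + -4·y + -124/3 = 0 ∩ |DC|² = 409/4]
   → D = (-2, -19/2)
3. B_x = -3  [B is the midpoint of FD]
4. B_y = -25/4  [B is the midpoint of FD]
   → B = (-3, -25/4)
5. G_x = 6  [line -1·x + 13/4·y + 703/24 = 0 ∩ |GD|² = 625/9]
6. G_y = -43/6  [line -1·x + 13/4·y + 703/24 = 0 ∩ |GD|² = 625/9]
   → G = (6, -43/6)

B = (-3, -25/4)
D = (-2, -19/2)
G = (6, -43/6)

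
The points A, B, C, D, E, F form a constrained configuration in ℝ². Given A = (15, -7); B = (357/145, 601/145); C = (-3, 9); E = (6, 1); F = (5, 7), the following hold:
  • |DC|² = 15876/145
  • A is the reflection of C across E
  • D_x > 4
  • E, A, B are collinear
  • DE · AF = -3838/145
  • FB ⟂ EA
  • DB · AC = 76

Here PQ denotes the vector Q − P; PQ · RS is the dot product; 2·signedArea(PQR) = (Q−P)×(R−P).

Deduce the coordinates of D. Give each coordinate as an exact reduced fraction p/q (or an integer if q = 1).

1. D_x = 699/145  [DB · AC = 76 ∩ DE · AF = -3838/145]
2. D_y = 297/145  [DB · AC = 76 ∩ DE · AF = -3838/145]
   → D = (699/145, 297/145)

D = (699/145, 297/145)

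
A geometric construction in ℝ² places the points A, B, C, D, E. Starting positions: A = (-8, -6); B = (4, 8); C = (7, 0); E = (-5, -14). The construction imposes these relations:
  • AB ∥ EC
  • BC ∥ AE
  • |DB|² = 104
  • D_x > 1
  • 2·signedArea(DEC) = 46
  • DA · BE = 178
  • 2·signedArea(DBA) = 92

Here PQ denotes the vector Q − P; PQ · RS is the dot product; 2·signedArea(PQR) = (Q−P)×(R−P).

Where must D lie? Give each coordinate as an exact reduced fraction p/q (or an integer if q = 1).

D = (2, -2)

1. D_x = 2  [2·signedArea(DBA) = 92 ∩ DA · BE = 178]
2. D_y = -2  [2·signedArea(DBA) = 92 ∩ DA · BE = 178]
   → D = (2, -2)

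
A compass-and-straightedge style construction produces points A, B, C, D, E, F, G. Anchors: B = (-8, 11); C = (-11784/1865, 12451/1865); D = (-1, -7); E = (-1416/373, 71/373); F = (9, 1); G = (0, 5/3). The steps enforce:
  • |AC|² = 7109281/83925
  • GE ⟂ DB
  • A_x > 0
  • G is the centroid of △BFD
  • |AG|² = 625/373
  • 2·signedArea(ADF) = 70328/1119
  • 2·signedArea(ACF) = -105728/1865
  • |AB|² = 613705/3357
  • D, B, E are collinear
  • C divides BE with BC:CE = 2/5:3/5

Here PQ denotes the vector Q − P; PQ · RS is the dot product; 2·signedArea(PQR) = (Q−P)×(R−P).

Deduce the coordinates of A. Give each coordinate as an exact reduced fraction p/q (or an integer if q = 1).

1. A_x = 175/373  [2·signedArea(ADF) = 70328/1119 ∩ 2·signedArea(ACF) = -105728/1865]
2. A_y = 515/1119  [2·signedArea(ADF) = 70328/1119 ∩ 2·signedArea(ACF) = -105728/1865]
   → A = (175/373, 515/1119)

A = (175/373, 515/1119)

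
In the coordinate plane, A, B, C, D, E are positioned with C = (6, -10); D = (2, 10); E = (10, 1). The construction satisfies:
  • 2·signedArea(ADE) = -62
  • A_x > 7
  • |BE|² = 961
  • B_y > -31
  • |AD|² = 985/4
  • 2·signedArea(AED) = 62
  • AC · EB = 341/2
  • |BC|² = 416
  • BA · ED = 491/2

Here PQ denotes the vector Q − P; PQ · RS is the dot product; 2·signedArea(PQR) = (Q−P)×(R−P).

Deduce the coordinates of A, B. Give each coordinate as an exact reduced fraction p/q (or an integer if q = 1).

1. A_x = 8  [line -9·x + -8·y + 36 = 0 ∩ |AD|² = 985/4]
2. A_y = -9/2  [line -9·x + -8·y + 36 = 0 ∩ |AD|² = 985/4]
   → A = (8, -9/2)
3. B_x = 10  [BA · ED = 491/2 ∩ AC · EB = 341/2]
4. B_y = -30  [BA · ED = 491/2 ∩ AC · EB = 341/2]
   → B = (10, -30)

A = (8, -9/2)
B = (10, -30)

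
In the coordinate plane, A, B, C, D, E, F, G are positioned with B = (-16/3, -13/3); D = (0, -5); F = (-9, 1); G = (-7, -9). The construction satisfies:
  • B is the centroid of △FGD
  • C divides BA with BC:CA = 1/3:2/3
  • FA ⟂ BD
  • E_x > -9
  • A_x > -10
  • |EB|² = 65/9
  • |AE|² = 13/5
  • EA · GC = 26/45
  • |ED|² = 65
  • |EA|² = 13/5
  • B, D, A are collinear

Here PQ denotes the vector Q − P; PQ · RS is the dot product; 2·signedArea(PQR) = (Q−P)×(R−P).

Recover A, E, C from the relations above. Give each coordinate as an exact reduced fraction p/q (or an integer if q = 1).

1. A_x = -48/5  [B, D, A are collinear ∩ FA ⟂ BD]
2. A_y = -19/5  [B, D, A are collinear ∩ FA ⟂ BD]
   → A = (-48/5, -19/5)
3. C_x = -304/45  [C divides BA with BC:CA = 1/3:2/3]
4. C_y = -187/45  [C divides BA with BC:CA = 1/3:2/3]
   → C = (-304/45, -187/45)
5. E_x = -8  [line -11/45·x + -218/45·y + -64/3 = 0 ∩ |AE|² = 13/5]
6. E_y = -4  [line -11/45·x + -218/45·y + -64/3 = 0 ∩ |AE|² = 13/5]
   → E = (-8, -4)

A = (-48/5, -19/5)
C = (-304/45, -187/45)
E = (-8, -4)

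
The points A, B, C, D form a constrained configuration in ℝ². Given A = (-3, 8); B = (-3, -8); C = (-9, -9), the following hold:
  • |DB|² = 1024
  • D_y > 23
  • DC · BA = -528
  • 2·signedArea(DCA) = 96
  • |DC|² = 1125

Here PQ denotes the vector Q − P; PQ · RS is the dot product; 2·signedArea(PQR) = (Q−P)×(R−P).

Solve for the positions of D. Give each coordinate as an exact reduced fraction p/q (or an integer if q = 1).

1. D_x = -3  [DC · BA = -528 ∩ 2·signedArea(DCA) = 96]
2. D_y = 24  [DC · BA = -528 ∩ 2·signedArea(DCA) = 96]
   → D = (-3, 24)

D = (-3, 24)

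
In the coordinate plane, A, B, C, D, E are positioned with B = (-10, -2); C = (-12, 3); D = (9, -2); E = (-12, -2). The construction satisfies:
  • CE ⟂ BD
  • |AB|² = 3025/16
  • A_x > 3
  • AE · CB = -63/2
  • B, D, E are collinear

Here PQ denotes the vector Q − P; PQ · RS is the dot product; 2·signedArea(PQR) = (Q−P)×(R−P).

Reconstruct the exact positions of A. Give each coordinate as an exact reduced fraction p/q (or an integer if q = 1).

1. A_x = 15/4  [line -2·x + 5·y + 35/2 = 0 ∩ |AB|² = 3025/16]
2. A_y = -2  [line -2·x + 5·y + 35/2 = 0 ∩ |AB|² = 3025/16]
   → A = (15/4, -2)

A = (15/4, -2)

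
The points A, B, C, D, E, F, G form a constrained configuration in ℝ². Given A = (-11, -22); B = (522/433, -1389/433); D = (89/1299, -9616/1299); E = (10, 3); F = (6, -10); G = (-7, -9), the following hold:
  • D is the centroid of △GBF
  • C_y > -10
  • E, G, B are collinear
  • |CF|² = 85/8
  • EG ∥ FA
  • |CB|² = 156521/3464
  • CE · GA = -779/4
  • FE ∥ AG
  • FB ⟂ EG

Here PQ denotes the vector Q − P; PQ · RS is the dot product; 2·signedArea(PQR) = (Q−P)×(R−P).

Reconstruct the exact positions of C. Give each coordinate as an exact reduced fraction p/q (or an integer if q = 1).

C = (11/4, -39/4)

1. C_x = 11/4  [line 4·x + 13·y + 463/4 = 0 ∩ |CF|² = 85/8]
2. C_y = -39/4  [line 4·x + 13·y + 463/4 = 0 ∩ |CF|² = 85/8]
   → C = (11/4, -39/4)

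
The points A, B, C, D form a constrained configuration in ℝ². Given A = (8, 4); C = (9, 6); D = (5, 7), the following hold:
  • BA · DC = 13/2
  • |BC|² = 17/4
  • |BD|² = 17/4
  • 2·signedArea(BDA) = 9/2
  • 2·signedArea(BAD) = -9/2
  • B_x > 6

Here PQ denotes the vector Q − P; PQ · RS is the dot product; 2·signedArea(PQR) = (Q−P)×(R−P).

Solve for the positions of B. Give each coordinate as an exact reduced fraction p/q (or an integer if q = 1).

B = (7, 13/2)

1. B_x = 7  [2·signedArea(BAD) = -9/2 ∩ BA · DC = 13/2]
2. B_y = 13/2  [2·signedArea(BAD) = -9/2 ∩ BA · DC = 13/2]
   → B = (7, 13/2)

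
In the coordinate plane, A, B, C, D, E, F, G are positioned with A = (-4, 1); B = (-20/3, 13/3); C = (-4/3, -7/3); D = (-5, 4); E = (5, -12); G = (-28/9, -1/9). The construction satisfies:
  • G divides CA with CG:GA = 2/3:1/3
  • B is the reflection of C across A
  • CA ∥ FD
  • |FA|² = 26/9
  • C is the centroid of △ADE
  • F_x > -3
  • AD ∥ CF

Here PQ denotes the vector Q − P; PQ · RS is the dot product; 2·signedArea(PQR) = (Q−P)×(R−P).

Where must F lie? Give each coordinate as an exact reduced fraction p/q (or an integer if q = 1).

F = (-7/3, 2/3)

1. F_x = -7/3  [CA ∥ FD ∩ AD ∥ CF]
2. F_y = 2/3  [CA ∥ FD ∩ AD ∥ CF]
   → F = (-7/3, 2/3)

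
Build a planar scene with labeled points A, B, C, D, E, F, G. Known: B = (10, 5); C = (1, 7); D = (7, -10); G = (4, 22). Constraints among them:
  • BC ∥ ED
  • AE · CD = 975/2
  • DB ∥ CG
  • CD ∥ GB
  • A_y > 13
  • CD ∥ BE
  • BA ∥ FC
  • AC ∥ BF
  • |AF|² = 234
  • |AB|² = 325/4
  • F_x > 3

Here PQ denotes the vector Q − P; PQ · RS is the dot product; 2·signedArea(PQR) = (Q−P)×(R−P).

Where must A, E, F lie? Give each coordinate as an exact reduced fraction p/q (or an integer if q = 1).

1. E_x = 16  [BC ∥ ED ∩ CD ∥ BE]
2. E_y = -12  [BC ∥ ED ∩ CD ∥ BE]
   → E = (16, -12)
3. A_x = 7  [line -6·x + 17·y + -375/2 = 0 ∩ |AB|² = 325/4]
4. A_y = 27/2  [line -6·x + 17·y + -375/2 = 0 ∩ |AB|² = 325/4]
   → A = (7, 27/2)
5. F_x = 4  [BA ∥ FC ∩ AC ∥ BF]
6. F_y = -3/2  [BA ∥ FC ∩ AC ∥ BF]
   → F = (4, -3/2)

A = (7, 27/2)
E = (16, -12)
F = (4, -3/2)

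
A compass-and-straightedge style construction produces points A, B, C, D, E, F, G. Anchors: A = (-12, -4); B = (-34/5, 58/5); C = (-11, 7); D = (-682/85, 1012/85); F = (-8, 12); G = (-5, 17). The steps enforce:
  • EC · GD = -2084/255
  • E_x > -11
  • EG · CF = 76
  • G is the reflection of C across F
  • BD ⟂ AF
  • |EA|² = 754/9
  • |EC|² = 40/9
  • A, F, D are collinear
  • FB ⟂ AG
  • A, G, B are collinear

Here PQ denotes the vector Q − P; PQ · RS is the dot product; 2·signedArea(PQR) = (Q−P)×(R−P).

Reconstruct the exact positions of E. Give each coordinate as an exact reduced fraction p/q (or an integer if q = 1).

E = (-31/3, 5)

1. E_x = -31/3  [EG · CF = 76 ∩ EC · GD = -2084/255]
2. E_y = 5  [EG · CF = 76 ∩ EC · GD = -2084/255]
   → E = (-31/3, 5)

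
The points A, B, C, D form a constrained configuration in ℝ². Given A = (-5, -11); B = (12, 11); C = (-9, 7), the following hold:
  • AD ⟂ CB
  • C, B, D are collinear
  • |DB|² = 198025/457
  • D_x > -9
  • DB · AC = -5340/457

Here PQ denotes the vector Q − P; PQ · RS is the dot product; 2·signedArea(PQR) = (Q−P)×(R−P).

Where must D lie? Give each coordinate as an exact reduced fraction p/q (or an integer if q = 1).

1. D_x = -3861/457  [C, B, D are collinear ∩ AD ⟂ CB]
2. D_y = 3247/457  [C, B, D are collinear ∩ AD ⟂ CB]
   → D = (-3861/457, 3247/457)

D = (-3861/457, 3247/457)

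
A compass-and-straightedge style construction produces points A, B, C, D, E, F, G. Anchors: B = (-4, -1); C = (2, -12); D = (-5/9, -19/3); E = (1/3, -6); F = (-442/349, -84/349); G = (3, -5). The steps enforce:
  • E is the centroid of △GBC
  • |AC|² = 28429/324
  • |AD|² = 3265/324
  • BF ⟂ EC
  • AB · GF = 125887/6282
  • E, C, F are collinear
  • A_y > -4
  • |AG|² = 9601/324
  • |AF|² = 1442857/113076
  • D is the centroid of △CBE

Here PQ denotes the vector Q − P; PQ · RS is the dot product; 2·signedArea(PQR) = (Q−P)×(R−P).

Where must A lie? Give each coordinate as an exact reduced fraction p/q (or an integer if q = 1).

1. A_x = -41/18  [line 1489/349·x + -1661/349·y + -48577/6282 = 0 ∩ |AC|² = 28429/324]
2. A_y = -11/3  [line 1489/349·x + -1661/349·y + -48577/6282 = 0 ∩ |AC|² = 28429/324]
   → A = (-41/18, -11/3)

A = (-41/18, -11/3)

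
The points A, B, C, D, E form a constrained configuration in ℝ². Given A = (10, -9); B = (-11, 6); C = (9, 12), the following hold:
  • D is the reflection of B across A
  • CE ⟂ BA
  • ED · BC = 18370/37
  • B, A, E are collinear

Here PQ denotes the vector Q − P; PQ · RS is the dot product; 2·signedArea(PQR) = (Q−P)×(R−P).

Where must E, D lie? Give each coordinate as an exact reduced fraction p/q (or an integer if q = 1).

D = (31, -24)
E = (-22/37, -53/37)

1. E_x = -22/37  [B, A, E are collinear ∩ CE ⟂ BA]
2. E_y = -53/37  [B, A, E are collinear ∩ CE ⟂ BA]
   → E = (-22/37, -53/37)
3. D_x = 31  [D is the reflection of B across A]
4. D_y = -24  [D is the reflection of B across A]
   → D = (31, -24)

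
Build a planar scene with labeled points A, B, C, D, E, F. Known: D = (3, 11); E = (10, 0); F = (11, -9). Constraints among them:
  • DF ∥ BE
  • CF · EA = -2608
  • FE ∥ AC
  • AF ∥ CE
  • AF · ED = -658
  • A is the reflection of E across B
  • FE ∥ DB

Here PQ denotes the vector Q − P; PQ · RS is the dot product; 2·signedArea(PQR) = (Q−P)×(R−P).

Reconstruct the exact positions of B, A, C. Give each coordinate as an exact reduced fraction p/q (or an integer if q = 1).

1. B_x = 2  [DF ∥ BE ∩ FE ∥ DB]
2. B_y = 20  [DF ∥ BE ∩ FE ∥ DB]
   → B = (2, 20)
3. A_x = -6  [A is the reflection of E across B]
4. A_y = 40  [A is the reflection of E across B]
   → A = (-6, 40)
5. C_x = -7  [AF ∥ CE ∩ FE ∥ AC]
6. C_y = 49  [AF ∥ CE ∩ FE ∥ AC]
   → C = (-7, 49)

A = (-6, 40)
B = (2, 20)
C = (-7, 49)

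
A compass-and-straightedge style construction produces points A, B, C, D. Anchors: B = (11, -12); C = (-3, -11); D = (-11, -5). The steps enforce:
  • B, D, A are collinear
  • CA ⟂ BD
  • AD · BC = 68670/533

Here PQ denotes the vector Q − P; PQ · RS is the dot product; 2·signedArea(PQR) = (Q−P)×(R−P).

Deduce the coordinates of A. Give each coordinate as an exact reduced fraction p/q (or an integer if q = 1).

1. A_x = -1067/533  [B, D, A are collinear ∩ CA ⟂ BD]
2. A_y = -4191/533  [B, D, A are collinear ∩ CA ⟂ BD]
   → A = (-1067/533, -4191/533)

A = (-1067/533, -4191/533)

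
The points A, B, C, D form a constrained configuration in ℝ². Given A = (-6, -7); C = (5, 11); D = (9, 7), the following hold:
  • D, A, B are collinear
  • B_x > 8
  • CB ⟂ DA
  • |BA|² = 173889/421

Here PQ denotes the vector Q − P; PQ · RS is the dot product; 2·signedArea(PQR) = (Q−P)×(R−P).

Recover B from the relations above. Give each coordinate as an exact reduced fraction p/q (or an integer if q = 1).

1. B_x = 3729/421  [D, A, B are collinear ∩ CB ⟂ DA]
2. B_y = 2891/421  [D, A, B are collinear ∩ CB ⟂ DA]
   → B = (3729/421, 2891/421)

B = (3729/421, 2891/421)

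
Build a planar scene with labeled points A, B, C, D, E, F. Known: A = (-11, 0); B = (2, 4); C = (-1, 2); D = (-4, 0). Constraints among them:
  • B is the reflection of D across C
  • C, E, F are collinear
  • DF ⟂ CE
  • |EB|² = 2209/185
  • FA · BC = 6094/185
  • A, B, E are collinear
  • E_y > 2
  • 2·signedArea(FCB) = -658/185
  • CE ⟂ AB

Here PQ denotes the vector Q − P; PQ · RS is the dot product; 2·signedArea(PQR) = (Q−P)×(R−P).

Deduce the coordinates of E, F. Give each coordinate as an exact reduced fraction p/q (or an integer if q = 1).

1. E_x = -241/185  [A, B, E are collinear ∩ CE ⟂ AB]
2. E_y = 552/185  [A, B, E are collinear ∩ CE ⟂ AB]
   → E = (-241/185, 552/185)
3. F_x = -129/185  [C, E, F are collinear ∩ DF ⟂ CE]
4. F_y = 188/185  [C, E, F are collinear ∩ DF ⟂ CE]
   → F = (-129/185, 188/185)

E = (-241/185, 552/185)
F = (-129/185, 188/185)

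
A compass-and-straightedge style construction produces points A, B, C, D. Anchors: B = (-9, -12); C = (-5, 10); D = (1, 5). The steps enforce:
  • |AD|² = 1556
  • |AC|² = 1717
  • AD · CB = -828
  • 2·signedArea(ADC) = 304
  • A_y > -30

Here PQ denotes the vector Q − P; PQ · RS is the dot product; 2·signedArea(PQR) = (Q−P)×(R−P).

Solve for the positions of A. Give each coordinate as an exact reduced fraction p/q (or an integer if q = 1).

1. A_x = -19  [2·signedArea(ADC) = 304 ∩ AD · CB = -828]
2. A_y = -29  [2·signedArea(ADC) = 304 ∩ AD · CB = -828]
   → A = (-19, -29)

A = (-19, -29)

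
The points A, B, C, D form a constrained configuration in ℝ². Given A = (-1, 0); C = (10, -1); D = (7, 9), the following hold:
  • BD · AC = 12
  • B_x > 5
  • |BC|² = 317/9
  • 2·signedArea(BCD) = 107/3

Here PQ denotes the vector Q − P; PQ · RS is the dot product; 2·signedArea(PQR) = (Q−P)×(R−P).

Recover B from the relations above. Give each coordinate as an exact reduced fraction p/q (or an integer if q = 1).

B = (16/3, 8/3)

1. B_x = 16/3  [BD · AC = 12 ∩ 2·signedArea(BCD) = 107/3]
2. B_y = 8/3  [BD · AC = 12 ∩ 2·signedArea(BCD) = 107/3]
   → B = (16/3, 8/3)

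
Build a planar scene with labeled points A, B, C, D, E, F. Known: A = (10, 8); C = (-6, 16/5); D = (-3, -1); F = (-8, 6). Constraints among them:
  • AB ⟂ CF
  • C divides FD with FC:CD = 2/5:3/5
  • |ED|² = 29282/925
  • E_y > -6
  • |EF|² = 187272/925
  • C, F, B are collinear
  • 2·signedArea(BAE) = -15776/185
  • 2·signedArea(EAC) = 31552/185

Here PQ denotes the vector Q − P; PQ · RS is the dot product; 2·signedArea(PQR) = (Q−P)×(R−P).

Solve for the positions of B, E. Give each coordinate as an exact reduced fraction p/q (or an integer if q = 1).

B = (-106/37, -44/37)
E = (10/37, -1032/185)

1. B_x = -106/37  [C, F, B are collinear ∩ AB ⟂ CF]
2. B_y = -44/37  [C, F, B are collinear ∩ AB ⟂ CF]
   → B = (-106/37, -44/37)
3. E_x = 10/37  [2·signedArea(EAC) = 31552/185 ∩ 2·signedArea(BAE) = -15776/185]
4. E_y = -1032/185  [2·signedArea(EAC) = 31552/185 ∩ 2·signedArea(BAE) = -15776/185]
   → E = (10/37, -1032/185)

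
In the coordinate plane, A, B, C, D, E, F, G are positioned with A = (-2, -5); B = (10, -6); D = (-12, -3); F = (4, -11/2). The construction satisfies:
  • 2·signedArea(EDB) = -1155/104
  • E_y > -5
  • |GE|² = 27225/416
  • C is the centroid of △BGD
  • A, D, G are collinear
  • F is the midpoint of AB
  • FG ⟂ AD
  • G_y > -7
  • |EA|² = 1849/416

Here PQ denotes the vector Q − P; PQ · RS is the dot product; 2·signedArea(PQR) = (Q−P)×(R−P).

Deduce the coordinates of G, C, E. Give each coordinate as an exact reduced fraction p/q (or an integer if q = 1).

C = (97/156, -263/52)
E = (-423/104, -477/104)
G = (201/52, -321/52)

1. G_x = 201/52  [A, D, G are collinear ∩ FG ⟂ AD]
2. G_y = -321/52  [A, D, G are collinear ∩ FG ⟂ AD]
   → G = (201/52, -321/52)
3. C_x = 97/156  [C is the centroid of △BGD]
4. C_y = -263/52  [C is the centroid of △BGD]
   → C = (97/156, -263/52)
5. E_x = -423/104  [line 3·x + 22·y + 11763/104 = 0 ∩ |EA|² = 1849/416]
6. E_y = -477/104  [line 3·x + 22·y + 11763/104 = 0 ∩ |EA|² = 1849/416]
   → E = (-423/104, -477/104)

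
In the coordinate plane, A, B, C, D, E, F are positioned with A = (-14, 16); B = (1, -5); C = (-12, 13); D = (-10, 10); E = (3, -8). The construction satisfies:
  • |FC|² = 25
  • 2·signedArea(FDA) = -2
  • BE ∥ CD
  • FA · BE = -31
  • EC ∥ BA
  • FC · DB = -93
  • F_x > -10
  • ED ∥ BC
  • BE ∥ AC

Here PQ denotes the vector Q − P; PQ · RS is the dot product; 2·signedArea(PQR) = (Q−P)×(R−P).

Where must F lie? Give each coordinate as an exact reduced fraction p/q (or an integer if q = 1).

F = (-9, 9)

1. F_x = -9  [2·signedArea(FDA) = -2 ∩ FA · BE = -31]
2. F_y = 9  [2·signedArea(FDA) = -2 ∩ FA · BE = -31]
   → F = (-9, 9)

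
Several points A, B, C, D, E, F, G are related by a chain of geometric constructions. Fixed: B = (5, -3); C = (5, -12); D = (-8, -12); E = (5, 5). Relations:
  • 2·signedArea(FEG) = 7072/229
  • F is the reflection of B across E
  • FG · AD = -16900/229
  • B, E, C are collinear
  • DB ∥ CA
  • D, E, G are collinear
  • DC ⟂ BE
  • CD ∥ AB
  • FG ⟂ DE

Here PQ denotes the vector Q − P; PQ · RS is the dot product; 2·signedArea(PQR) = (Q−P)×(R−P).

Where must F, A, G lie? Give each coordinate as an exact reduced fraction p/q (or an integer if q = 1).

A = (18, -3)
F = (5, 13)
G = (2029/229, 2301/229)

1. F_x = 5  [F is the reflection of B across E]
2. F_y = 13  [F is the reflection of B across E]
   → F = (5, 13)
3. A_x = 18  [CD ∥ AB ∩ DB ∥ CA]
4. A_y = -3  [CD ∥ AB ∩ DB ∥ CA]
   → A = (18, -3)
5. G_x = 2029/229  [D, E, G are collinear ∩ FG ⟂ DE]
6. G_y = 2301/229  [D, E, G are collinear ∩ FG ⟂ DE]
   → G = (2029/229, 2301/229)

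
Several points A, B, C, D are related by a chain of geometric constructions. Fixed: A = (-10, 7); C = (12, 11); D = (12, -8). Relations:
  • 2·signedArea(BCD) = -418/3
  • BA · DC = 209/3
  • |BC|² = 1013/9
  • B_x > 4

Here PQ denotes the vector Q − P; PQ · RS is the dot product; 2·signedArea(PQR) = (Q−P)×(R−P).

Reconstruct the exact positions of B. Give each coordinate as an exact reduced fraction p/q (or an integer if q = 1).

B = (14/3, 10/3)

1. B_x = 14/3  [BA · DC = 209/3 ∩ 2·signedArea(BCD) = -418/3]
2. B_y = 10/3  [BA · DC = 209/3 ∩ 2·signedArea(BCD) = -418/3]
   → B = (14/3, 10/3)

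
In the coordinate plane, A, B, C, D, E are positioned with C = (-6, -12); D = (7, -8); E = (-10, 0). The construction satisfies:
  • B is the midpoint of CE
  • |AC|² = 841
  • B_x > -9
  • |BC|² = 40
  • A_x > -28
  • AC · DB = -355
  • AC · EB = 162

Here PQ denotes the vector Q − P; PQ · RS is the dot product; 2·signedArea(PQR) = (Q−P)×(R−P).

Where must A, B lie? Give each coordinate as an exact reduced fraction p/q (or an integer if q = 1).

A = (-27, 8)
B = (-8, -6)

1. B_x = -8  [B is the midpoint of CE]
2. B_y = -6  [B is the midpoint of CE]
   → B = (-8, -6)
3. A_x = -27  [AC · DB = -355 ∩ AC · EB = 162]
4. A_y = 8  [AC · DB = -355 ∩ AC · EB = 162]
   → A = (-27, 8)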